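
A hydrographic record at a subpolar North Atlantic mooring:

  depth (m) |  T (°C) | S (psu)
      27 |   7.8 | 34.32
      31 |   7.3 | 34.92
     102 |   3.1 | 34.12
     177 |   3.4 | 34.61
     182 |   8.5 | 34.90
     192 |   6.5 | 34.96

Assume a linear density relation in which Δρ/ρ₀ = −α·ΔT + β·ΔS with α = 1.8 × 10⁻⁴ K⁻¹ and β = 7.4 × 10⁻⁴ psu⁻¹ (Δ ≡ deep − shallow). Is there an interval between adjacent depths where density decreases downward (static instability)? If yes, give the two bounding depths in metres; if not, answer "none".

177–182 m

Evaluate Δρ/ρ₀ = −αΔT + βΔS across each adjacent pair:
  27–31 m: −αΔT+βΔS = −(1.8 × 10⁻⁴)(-0.5)+(7.4 × 10⁻⁴)(+0.60) = 5.3 × 10⁻⁴ → stable
  31–102 m: −αΔT+βΔS = −(1.8 × 10⁻⁴)(-4.2)+(7.4 × 10⁻⁴)(-0.80) = 1.6 × 10⁻⁴ → stable
  102–177 m: −αΔT+βΔS = −(1.8 × 10⁻⁴)(+0.3)+(7.4 × 10⁻⁴)(+0.49) = 3.1 × 10⁻⁴ → stable
  177–182 m: −αΔT+βΔS = −(1.8 × 10⁻⁴)(+5.1)+(7.4 × 10⁻⁴)(+0.29) = -7.0 × 10⁻⁴ → UNSTABLE
  182–192 m: −αΔT+βΔS = −(1.8 × 10⁻⁴)(-2.0)+(7.4 × 10⁻⁴)(+0.06) = 4.0 × 10⁻⁴ → stable
The 177–182 m interval has Δρ < 0: lighter water underlies denser water.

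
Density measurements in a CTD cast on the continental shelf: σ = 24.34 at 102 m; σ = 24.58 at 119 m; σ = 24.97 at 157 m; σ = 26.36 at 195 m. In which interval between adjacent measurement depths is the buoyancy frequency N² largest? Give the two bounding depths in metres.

157–195 m

Compute the density gradient over each adjacent pair:
  102–119 m: Δρ/Δz = 0.24/17 = 0.014 kg m⁻⁴
  119–157 m: Δρ/Δz = 0.39/38 = 0.010 kg m⁻⁴
  157–195 m: Δρ/Δz = 1.39/38 = 0.037 kg m⁻⁴
The largest gradient is in the 157–195 m interval — the pycnocline.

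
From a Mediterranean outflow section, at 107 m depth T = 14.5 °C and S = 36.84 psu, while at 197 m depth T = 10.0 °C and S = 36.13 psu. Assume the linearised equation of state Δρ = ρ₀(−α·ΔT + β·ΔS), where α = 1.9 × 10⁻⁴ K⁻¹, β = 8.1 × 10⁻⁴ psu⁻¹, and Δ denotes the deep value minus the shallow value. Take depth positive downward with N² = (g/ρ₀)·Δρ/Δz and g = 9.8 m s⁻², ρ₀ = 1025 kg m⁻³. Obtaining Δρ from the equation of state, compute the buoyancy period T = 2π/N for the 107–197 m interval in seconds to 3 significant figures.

ΔT = -4.5 K, ΔS = -0.71 psu (deep − shallow).
Δρ/ρ₀ = −αΔT + βΔS = 8.55 × 10⁻⁴ − 5.751 × 10⁻⁴ = 2.799 × 10⁻⁴, so Δρ ≈ 0.2869 kg m⁻³.
N² = (g/ρ₀)·Δρ/Δz = g·(Δρ/ρ₀)/Δz = 9.8 × 2.799 × 10⁻⁴ / 90 = 3.0478 × 10⁻⁵ s⁻².
N = √(3.0478 × 10⁻⁵) = 5.5207 × 10⁻³ rad s⁻¹ → T = 2π/N = 1.1381 × 10³ s ≈ 1.14 × 10³ s.

1.14 × 10³ s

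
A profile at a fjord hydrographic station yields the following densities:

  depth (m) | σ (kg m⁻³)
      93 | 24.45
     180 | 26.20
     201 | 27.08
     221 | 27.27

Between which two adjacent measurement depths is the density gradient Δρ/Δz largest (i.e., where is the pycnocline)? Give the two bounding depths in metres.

180–201 m

Compute the density gradient over each adjacent pair:
  93–180 m: Δρ/Δz = 1.75/87 = 0.020 kg m⁻⁴
  180–201 m: Δρ/Δz = 0.88/21 = 0.042 kg m⁻⁴
  201–221 m: Δρ/Δz = 0.19/20 = 9.5 × 10⁻³ kg m⁻⁴
The largest gradient is in the 180–201 m interval — the pycnocline.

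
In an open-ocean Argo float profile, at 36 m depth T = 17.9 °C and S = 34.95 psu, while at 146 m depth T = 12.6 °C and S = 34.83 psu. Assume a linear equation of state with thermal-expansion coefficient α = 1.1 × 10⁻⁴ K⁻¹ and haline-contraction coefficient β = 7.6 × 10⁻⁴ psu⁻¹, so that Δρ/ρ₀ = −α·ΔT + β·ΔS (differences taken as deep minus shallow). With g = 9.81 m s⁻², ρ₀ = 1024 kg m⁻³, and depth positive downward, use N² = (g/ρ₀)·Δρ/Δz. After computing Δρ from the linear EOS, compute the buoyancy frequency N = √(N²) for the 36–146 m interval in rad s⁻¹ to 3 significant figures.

ΔT = -5.3 K, ΔS = -0.12 psu (deep − shallow).
Δρ/ρ₀ = −αΔT + βΔS = 5.83 × 10⁻⁴ − 9.12 × 10⁻⁵ = 4.918 × 10⁻⁴, so Δρ ≈ 0.5036 kg m⁻³.
N² = (g/ρ₀)·Δρ/Δz = g·(Δρ/ρ₀)/Δz = 9.81 × 4.918 × 10⁻⁴ / 110 = 4.3860 × 10⁻⁵ s⁻².
N = √(4.3860 × 10⁻⁵) = 6.6227 × 10⁻³ rad s⁻¹ ≈ 6.62 × 10⁻³ rad s⁻¹.

6.62 × 10⁻³ rad s⁻¹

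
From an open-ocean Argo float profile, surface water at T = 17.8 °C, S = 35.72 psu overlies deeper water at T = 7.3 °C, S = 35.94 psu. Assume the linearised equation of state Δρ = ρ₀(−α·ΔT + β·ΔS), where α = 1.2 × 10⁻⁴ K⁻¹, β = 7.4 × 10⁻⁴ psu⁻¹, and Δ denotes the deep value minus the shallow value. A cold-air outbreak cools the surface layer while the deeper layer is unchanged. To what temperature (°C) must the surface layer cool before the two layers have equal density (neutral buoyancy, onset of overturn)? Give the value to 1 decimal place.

Neutral buoyancy requires Δρ = 0, i.e. −α(T_deep − T_surf′) + β(S_deep − S_surf) = 0.
T_surf′ = T_deep − (β/α)·ΔS = 7.3 − (7.4 × 10⁻⁴/1.2 × 10⁻⁴)·(+0.22) = 5.943 °C.
Cooling required: 17.8 − (5.943) = 11.857 °C.

5.9 °C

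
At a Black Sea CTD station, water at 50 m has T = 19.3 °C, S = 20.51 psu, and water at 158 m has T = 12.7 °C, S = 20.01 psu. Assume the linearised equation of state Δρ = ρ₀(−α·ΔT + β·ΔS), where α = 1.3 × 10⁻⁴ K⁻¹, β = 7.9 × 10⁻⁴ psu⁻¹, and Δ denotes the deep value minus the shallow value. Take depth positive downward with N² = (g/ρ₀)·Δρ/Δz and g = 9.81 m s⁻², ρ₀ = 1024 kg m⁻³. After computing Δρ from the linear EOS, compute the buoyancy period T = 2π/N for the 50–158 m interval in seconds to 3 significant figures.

969 s

ΔT = -6.6 K, ΔS = -0.50 psu (deep − shallow).
Δρ/ρ₀ = −αΔT + βΔS = 8.58 × 10⁻⁴ − 3.95 × 10⁻⁴ = 4.63 × 10⁻⁴, so Δρ ≈ 0.4741 kg m⁻³.
N² = (g/ρ₀)·Δρ/Δz = g·(Δρ/ρ₀)/Δz = 9.81 × 4.63 × 10⁻⁴ / 108 = 4.2056 × 10⁻⁵ s⁻².
N = √(4.2056 × 10⁻⁵) = 6.4851 × 10⁻³ rad s⁻¹ → T = 2π/N = 968.86 s ≈ 969 s.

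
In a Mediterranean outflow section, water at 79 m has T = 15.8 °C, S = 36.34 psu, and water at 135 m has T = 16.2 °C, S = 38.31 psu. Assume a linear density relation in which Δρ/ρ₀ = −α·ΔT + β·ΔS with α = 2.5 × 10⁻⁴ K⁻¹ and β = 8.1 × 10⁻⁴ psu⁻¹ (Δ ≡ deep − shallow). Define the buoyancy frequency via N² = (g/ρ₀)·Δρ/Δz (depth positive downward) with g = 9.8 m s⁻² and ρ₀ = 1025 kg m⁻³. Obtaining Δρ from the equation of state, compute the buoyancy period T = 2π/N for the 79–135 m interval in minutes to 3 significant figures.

ΔT = +0.4 K, ΔS = +1.97 psu (deep − shallow).
Δρ/ρ₀ = −αΔT + βΔS = -1.00 × 10⁻⁴ + 1.5957 × 10⁻³ = 1.4957 × 10⁻³, so Δρ ≈ 1.533 kg m⁻³.
N² = (g/ρ₀)·Δρ/Δz = g·(Δρ/ρ₀)/Δz = 9.8 × 1.4957 × 10⁻³ / 56 = 2.6175 × 10⁻⁴ s⁻².
N = √(2.6175 × 10⁻⁴) = 0.016179 rad s⁻¹ → T = 2π/N = 388.35 s = 6.4725 min ≈ 6.47 min.

6.47 min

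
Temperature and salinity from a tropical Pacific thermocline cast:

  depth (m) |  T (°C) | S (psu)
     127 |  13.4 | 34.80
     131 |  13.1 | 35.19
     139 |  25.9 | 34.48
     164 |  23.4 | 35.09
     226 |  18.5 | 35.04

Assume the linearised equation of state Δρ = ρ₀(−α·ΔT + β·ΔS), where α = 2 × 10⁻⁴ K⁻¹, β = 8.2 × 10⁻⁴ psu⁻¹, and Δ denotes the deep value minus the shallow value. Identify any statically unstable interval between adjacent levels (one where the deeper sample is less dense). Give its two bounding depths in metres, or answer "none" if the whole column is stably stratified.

Evaluate Δρ/ρ₀ = −αΔT + βΔS across each adjacent pair:
  127–131 m: −αΔT+βΔS = −(2 × 10⁻⁴)(-0.3)+(8.2 × 10⁻⁴)(+0.39) = 3.8 × 10⁻⁴ → stable
  131–139 m: −αΔT+βΔS = −(2 × 10⁻⁴)(+12.8)+(8.2 × 10⁻⁴)(-0.71) = -3.1 × 10⁻³ → UNSTABLE
  139–164 m: −αΔT+βΔS = −(2 × 10⁻⁴)(-2.5)+(8.2 × 10⁻⁴)(+0.61) = 1.0 × 10⁻³ → stable
  164–226 m: −αΔT+βΔS = −(2 × 10⁻⁴)(-4.9)+(8.2 × 10⁻⁴)(-0.05) = 9.4 × 10⁻⁴ → stable
The 131–139 m interval has Δρ < 0: lighter water underlies denser water.

131–139 m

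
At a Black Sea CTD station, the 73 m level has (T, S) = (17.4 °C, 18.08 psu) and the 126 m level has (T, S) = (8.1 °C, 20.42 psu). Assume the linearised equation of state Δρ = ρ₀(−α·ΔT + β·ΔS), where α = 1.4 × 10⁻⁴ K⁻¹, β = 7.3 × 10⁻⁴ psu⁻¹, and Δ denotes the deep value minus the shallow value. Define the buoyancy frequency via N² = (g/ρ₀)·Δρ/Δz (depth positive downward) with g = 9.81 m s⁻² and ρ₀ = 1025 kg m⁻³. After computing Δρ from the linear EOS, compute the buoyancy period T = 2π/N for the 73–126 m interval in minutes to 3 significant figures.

ΔT = -9.3 K, ΔS = +2.34 psu (deep − shallow).
Δρ/ρ₀ = −αΔT + βΔS = 1.302 × 10⁻³ + 1.7082 × 10⁻³ = 3.0102 × 10⁻³, so Δρ ≈ 3.085 kg m⁻³.
N² = (g/ρ₀)·Δρ/Δz = g·(Δρ/ρ₀)/Δz = 9.81 × 3.0102 × 10⁻³ / 53 = 5.5717 × 10⁻⁴ s⁻².
N = √(5.5717 × 10⁻⁴) = 0.023604 rad s⁻¹ → T = 2π/N = 266.19 s = 4.4365 min ≈ 4.44 min.

4.44 min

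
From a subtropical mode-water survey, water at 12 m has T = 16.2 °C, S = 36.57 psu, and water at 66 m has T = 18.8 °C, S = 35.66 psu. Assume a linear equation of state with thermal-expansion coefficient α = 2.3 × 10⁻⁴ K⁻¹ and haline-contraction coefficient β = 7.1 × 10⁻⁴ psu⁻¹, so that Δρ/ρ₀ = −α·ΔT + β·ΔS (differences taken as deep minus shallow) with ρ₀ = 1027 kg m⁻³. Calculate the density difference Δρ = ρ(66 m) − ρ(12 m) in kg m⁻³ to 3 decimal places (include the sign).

-1.278 kg m⁻³

ΔT = +2.6 K, ΔS = -0.91 psu (deep − shallow).
Δρ/ρ₀ = −(2.3 × 10⁻⁴)(+2.6) + (7.1 × 10⁻⁴)(-0.91) = -1.2441 × 10⁻³.
Δρ = 1027 × (-1.2441 × 10⁻³) = -1.278 kg m⁻³.
Negative Δρ: lighter below, statically unstable.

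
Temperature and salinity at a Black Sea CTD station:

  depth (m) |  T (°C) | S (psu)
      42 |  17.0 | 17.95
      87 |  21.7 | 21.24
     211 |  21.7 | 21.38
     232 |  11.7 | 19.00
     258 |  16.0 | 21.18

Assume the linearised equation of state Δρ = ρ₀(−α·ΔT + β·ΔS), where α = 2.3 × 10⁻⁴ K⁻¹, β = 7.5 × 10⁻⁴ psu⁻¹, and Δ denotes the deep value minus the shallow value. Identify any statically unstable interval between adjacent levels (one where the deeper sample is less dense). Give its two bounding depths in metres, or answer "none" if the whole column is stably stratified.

none

Evaluate Δρ/ρ₀ = −αΔT + βΔS across each adjacent pair:
  42–87 m: −αΔT+βΔS = −(2.3 × 10⁻⁴)(+4.7)+(7.5 × 10⁻⁴)(+3.29) = 1.4 × 10⁻³ → stable
  87–211 m: −αΔT+βΔS = −(2.3 × 10⁻⁴)(+0.0)+(7.5 × 10⁻⁴)(+0.14) = 1.1 × 10⁻⁴ → stable
  211–232 m: −αΔT+βΔS = −(2.3 × 10⁻⁴)(-10.0)+(7.5 × 10⁻⁴)(-2.38) = 5.2 × 10⁻⁴ → stable
  232–258 m: −αΔT+βΔS = −(2.3 × 10⁻⁴)(+4.3)+(7.5 × 10⁻⁴)(+2.18) = 6.5 × 10⁻⁴ → stable
Every interval has Δρ > 0: the column is stably stratified throughout.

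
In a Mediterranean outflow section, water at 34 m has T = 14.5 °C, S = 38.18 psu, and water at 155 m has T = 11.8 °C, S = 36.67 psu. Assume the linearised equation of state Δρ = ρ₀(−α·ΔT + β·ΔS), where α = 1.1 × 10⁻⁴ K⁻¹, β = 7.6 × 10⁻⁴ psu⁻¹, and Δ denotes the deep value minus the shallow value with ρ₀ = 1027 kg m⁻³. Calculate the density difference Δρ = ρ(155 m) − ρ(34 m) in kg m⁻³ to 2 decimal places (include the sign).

-0.87 kg m⁻³

ΔT = -2.7 K, ΔS = -1.51 psu (deep − shallow).
Δρ/ρ₀ = −(1.1 × 10⁻⁴)(-2.7) + (7.6 × 10⁻⁴)(-1.51) = -8.506 × 10⁻⁴.
Δρ = 1027 × (-8.506 × 10⁻⁴) = -0.87 kg m⁻³.
Negative Δρ: lighter below, statically unstable.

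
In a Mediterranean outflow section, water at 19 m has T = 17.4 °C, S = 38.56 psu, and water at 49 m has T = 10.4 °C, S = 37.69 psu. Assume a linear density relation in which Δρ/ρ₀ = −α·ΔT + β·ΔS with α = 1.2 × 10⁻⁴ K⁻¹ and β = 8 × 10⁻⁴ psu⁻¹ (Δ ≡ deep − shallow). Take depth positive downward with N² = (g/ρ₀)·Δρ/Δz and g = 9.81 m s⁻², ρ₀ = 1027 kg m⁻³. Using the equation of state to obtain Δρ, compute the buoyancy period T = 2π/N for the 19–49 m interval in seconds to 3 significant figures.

ΔT = -7.0 K, ΔS = -0.87 psu (deep − shallow).
Δρ/ρ₀ = −αΔT + βΔS = 8.40 × 10⁻⁴ − 6.96 × 10⁻⁴ = 1.44 × 10⁻⁴, so Δρ ≈ 0.1479 kg m⁻³.
N² = (g/ρ₀)·Δρ/Δz = g·(Δρ/ρ₀)/Δz = 9.81 × 1.44 × 10⁻⁴ / 30 = 4.7088 × 10⁻⁵ s⁻².
N = √(4.7088 × 10⁻⁵) = 6.8621 × 10⁻³ rad s⁻¹ → T = 2π/N = 915.64 s ≈ 916 s.

916 s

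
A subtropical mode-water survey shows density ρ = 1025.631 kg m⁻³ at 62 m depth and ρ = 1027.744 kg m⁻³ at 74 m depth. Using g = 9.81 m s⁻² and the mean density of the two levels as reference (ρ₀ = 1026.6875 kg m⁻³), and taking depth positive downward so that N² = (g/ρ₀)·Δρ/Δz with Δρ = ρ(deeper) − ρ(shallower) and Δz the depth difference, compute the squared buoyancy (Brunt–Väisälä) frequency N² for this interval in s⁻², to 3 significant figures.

1.68 × 10⁻³ s⁻²

Δρ = 1027.744 − 1025.631 = 2.113 kg m⁻³ over Δz = 74 − 62 = 12 m.
N² = (9.81/1026.6875) × (2.113/12) = 1.6825 × 10⁻³ s⁻² ≈ 1.68 × 10⁻³ s⁻².
N² > 0, so the interval is statically stable.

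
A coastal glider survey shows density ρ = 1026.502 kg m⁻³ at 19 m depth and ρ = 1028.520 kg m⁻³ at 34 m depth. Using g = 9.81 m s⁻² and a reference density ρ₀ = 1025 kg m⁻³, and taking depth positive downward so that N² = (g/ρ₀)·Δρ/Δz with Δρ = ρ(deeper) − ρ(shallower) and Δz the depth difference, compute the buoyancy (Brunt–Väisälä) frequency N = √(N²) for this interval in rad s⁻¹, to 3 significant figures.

0.0359 rad s⁻¹

Δρ = 1028.520 − 1026.502 = 2.018 kg m⁻³ over Δz = 34 − 19 = 15 m.
N² = (9.81/1025) × (2.018/15) = 1.2876 × 10⁻³ s⁻².
N = √(1.2876 × 10⁻³) = 0.035883 rad s⁻¹ ≈ 0.0359 rad s⁻¹.
A positive N² confirms static stability across the interval.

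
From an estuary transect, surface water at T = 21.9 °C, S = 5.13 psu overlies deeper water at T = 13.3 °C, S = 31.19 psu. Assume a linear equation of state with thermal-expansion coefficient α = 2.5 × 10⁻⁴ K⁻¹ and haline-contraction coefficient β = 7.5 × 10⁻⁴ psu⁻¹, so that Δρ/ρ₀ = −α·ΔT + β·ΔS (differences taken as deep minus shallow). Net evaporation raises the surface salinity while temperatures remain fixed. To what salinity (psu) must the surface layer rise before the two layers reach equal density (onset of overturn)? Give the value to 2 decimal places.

34.06 psu

Neutral buoyancy requires −α(T_deep − T_surf) + β(S_deep − S_surf′) = 0.
S_surf′ = S_deep − (α/β)·ΔT = 31.19 − (2.5 × 10⁻⁴/7.5 × 10⁻⁴)·(-8.6) = 34.0567 psu.
Increase required: 34.0567 − 5.13 = 28.9267 psu.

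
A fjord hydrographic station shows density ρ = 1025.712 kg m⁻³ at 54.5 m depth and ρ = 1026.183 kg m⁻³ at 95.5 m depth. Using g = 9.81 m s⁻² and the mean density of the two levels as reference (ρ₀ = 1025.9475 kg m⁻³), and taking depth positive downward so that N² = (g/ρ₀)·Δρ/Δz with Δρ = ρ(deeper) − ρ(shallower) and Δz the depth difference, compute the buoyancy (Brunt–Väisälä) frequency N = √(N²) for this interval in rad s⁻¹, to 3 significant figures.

0.0105 rad s⁻¹

Δρ = 1026.183 − 1025.712 = 0.471 kg m⁻³ over Δz = 95.5 − 54.5 = 41 m.
N² = (9.81/1025.9475) × (0.471/41) = 1.0985 × 10⁻⁴ s⁻².
N = √(1.0985 × 10⁻⁴) = 0.010481 rad s⁻¹ ≈ 0.0105 rad s⁻¹.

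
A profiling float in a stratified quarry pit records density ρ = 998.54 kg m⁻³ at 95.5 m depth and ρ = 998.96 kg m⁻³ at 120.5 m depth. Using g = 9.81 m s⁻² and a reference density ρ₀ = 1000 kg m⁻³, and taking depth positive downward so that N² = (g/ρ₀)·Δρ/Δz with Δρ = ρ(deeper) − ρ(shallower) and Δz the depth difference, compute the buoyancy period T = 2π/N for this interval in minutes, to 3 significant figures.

8.16 min

Δρ = 998.96 − 998.54 = 0.42 kg m⁻³ over Δz = 120.5 − 95.5 = 25 m.
N² = (9.81/1000) × (0.42/25) = 1.6481 × 10⁻⁴ s⁻².
N = √(1.6481 × 10⁻⁴) = 0.012838 rad s⁻¹, so T = 2π/N = 489.42 s = 8.1570 min ≈ 8.16 min.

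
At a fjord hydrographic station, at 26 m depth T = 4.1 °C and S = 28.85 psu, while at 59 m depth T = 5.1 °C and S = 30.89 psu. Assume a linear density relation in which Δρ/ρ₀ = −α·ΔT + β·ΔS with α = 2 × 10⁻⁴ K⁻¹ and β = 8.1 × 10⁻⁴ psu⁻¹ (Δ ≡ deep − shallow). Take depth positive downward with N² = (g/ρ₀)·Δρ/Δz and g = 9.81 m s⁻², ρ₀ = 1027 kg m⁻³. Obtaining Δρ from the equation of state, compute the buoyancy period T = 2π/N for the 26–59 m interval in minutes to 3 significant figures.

ΔT = +1.0 K, ΔS = +2.04 psu (deep − shallow).
Δρ/ρ₀ = −αΔT + βΔS = -2.00 × 10⁻⁴ + 1.6524 × 10⁻³ = 1.4524 × 10⁻³, so Δρ ≈ 1.492 kg m⁻³.
N² = (g/ρ₀)·Δρ/Δz = g·(Δρ/ρ₀)/Δz = 9.81 × 1.4524 × 10⁻³ / 33 = 4.3176 × 10⁻⁴ s⁻².
N = √(4.3176 × 10⁻⁴) = 0.020779 rad s⁻¹ → T = 2π/N = 302.38 s = 5.0397 min ≈ 5.04 min.

5.04 min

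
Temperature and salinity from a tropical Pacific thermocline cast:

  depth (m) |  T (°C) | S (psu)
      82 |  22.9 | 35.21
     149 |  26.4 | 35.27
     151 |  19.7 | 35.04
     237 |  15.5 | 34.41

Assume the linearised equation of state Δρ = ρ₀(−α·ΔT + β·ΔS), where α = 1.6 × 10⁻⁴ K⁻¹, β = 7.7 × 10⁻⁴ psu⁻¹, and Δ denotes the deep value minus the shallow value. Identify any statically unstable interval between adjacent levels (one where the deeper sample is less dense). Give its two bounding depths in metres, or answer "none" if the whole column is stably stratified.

82–149 m

Evaluate Δρ/ρ₀ = −αΔT + βΔS across each adjacent pair:
  82–149 m: −αΔT+βΔS = −(1.6 × 10⁻⁴)(+3.5)+(7.7 × 10⁻⁴)(+0.06) = -5.1 × 10⁻⁴ → UNSTABLE
  149–151 m: −αΔT+βΔS = −(1.6 × 10⁻⁴)(-6.7)+(7.7 × 10⁻⁴)(-0.23) = 8.9 × 10⁻⁴ → stable
  151–237 m: −αΔT+βΔS = −(1.6 × 10⁻⁴)(-4.2)+(7.7 × 10⁻⁴)(-0.63) = 1.9 × 10⁻⁴ → stable
The 82–149 m interval has Δρ < 0: lighter water underlies denser water.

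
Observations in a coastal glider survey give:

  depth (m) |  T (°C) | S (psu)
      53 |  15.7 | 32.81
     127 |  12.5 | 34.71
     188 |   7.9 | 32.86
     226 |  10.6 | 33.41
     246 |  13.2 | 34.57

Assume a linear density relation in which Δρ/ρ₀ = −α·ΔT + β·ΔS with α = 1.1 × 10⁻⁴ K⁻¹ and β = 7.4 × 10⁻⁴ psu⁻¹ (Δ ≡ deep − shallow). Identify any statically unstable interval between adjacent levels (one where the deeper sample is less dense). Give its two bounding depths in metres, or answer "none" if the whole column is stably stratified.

Evaluate Δρ/ρ₀ = −αΔT + βΔS across each adjacent pair:
  53–127 m: −αΔT+βΔS = −(1.1 × 10⁻⁴)(-3.2)+(7.4 × 10⁻⁴)(+1.90) = 1.8 × 10⁻³ → stable
  127–188 m: −αΔT+βΔS = −(1.1 × 10⁻⁴)(-4.6)+(7.4 × 10⁻⁴)(-1.85) = -8.6 × 10⁻⁴ → UNSTABLE
  188–226 m: −αΔT+βΔS = −(1.1 × 10⁻⁴)(+2.7)+(7.4 × 10⁻⁴)(+0.55) = 1.1 × 10⁻⁴ → stable
  226–246 m: −αΔT+βΔS = −(1.1 × 10⁻⁴)(+2.6)+(7.4 × 10⁻⁴)(+1.16) = 5.7 × 10⁻⁴ → stable
The 127–188 m interval has Δρ < 0: lighter water underlies denser water.

127–188 m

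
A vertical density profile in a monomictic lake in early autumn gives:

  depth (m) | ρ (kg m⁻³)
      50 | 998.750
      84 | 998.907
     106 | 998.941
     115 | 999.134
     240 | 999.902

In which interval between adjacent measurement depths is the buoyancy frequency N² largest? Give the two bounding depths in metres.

106–115 m

Compute the density gradient over each adjacent pair:
  50–84 m: Δρ/Δz = 0.157/34 = 4.6 × 10⁻³ kg m⁻⁴
  84–106 m: Δρ/Δz = 0.034/22 = 1.5 × 10⁻³ kg m⁻⁴
  106–115 m: Δρ/Δz = 0.193/9 = 0.021 kg m⁻⁴
  115–240 m: Δρ/Δz = 0.768/125 = 6.1 × 10⁻³ kg m⁻⁴
The largest gradient is in the 106–115 m interval — the pycnocline.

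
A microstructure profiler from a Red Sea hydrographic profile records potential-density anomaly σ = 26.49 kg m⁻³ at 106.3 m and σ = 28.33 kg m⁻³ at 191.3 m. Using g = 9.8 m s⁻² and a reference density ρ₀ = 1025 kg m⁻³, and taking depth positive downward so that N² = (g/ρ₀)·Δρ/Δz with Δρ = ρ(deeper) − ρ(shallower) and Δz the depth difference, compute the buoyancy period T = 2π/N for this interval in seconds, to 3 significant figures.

437 s

Δρ = 1028.33 − 1026.49 = 1.84 kg m⁻³ over Δz = 191.3 − 106.3 = 85 m.
N² = (9.8/1025) × (1.84/85) = 2.0697 × 10⁻⁴ s⁻².
N = √(2.0697 × 10⁻⁴) = 0.014386 rad s⁻¹, so T = 2π/N = 436.76 s ≈ 437 s.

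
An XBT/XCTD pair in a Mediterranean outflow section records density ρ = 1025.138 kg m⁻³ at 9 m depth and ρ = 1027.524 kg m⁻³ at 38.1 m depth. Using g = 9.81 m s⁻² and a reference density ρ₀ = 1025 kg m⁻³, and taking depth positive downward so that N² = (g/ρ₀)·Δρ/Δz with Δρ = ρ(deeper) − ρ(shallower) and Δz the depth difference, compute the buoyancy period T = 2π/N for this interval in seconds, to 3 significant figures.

224 s

Δρ = 1027.524 − 1025.138 = 2.386 kg m⁻³ over Δz = 38.1 − 9 = 29.1 m.
N² = (9.81/1025) × (2.386/29.1) = 7.8473 × 10⁻⁴ s⁻².
N = √(7.8473 × 10⁻⁴) = 0.028013 rad s⁻¹, so T = 2π/N = 224.30 s ≈ 224 s.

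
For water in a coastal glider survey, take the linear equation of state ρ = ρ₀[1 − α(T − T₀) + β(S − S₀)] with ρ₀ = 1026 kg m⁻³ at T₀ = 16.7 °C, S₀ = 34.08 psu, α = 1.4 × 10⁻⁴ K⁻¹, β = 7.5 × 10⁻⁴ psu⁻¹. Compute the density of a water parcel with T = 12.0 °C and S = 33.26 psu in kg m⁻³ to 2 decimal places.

T − T₀ = -4.7 K, S − S₀ = -0.82 psu.
Bracket = 1 − α·(-4.7) + β·(-0.82) = 1 + (4.30 × 10⁻⁵) = 1.0000430.
ρ = 1026 × 1.0000430 = 1026.04 kg m⁻³.

1026.04 kg m⁻³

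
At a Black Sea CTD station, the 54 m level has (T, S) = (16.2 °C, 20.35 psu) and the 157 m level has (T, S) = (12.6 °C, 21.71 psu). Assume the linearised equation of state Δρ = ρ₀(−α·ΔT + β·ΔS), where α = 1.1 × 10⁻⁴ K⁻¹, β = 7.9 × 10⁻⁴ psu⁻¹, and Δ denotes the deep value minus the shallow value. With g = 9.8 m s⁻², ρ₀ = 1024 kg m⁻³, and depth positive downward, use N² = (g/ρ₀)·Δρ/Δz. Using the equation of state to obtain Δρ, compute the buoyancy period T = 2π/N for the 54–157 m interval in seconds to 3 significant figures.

ΔT = -3.6 K, ΔS = +1.36 psu (deep − shallow).
Δρ/ρ₀ = −αΔT + βΔS = 3.96 × 10⁻⁴ + 1.0744 × 10⁻³ = 1.4704 × 10⁻³, so Δρ ≈ 1.506 kg m⁻³.
N² = (g/ρ₀)·Δρ/Δz = g·(Δρ/ρ₀)/Δz = 9.8 × 1.4704 × 10⁻³ / 103 = 1.3990 × 10⁻⁴ s⁻².
N = √(1.3990 × 10⁻⁴) = 0.011828 rad s⁻¹ → T = 2π/N = 531.21 s ≈ 531 s.

531 s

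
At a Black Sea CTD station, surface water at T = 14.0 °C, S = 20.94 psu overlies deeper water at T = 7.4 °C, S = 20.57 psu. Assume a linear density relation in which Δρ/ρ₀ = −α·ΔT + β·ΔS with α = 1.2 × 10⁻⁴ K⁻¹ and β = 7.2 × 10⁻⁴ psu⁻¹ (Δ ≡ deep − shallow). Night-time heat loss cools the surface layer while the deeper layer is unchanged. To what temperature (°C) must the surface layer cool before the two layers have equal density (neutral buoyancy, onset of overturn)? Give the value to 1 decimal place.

9.6 °C

Neutral buoyancy requires Δρ = 0, i.e. −α(T_deep − T_surf′) + β(S_deep − S_surf) = 0.
T_surf′ = T_deep − (β/α)·ΔS = 7.4 − (7.2 × 10⁻⁴/1.2 × 10⁻⁴)·(-0.37) = 9.620 °C.
Cooling required: 14.0 − (9.620) = 4.380 °C.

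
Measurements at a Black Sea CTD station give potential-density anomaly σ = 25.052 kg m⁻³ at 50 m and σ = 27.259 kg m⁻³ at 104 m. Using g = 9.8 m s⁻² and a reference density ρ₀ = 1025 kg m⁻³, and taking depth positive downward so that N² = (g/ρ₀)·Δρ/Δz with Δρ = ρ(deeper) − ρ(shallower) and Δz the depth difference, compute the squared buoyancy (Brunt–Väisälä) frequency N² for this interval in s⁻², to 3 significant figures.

3.91 × 10⁻⁴ s⁻²

Δρ = 1027.259 − 1025.052 = 2.207 kg m⁻³ over Δz = 104 − 50 = 54 m.
N² = (9.8/1025) × (2.207/54) = 3.9076 × 10⁻⁴ s⁻² ≈ 3.91 × 10⁻⁴ s⁻².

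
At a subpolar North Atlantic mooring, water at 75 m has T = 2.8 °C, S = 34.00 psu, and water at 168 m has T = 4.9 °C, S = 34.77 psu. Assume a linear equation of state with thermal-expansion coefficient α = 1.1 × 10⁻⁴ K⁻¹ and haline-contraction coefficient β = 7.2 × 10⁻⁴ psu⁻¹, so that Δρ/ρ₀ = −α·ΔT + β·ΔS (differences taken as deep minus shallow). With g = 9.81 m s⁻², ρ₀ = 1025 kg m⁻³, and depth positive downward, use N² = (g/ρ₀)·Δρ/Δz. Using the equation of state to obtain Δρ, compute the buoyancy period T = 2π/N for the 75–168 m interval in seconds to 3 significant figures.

ΔT = +2.1 K, ΔS = +0.77 psu (deep − shallow).
Δρ/ρ₀ = −αΔT + βΔS = -2.31 × 10⁻⁴ + 5.544 × 10⁻⁴ = 3.234 × 10⁻⁴, so Δρ ≈ 0.3315 kg m⁻³.
N² = (g/ρ₀)·Δρ/Δz = g·(Δρ/ρ₀)/Δz = 9.81 × 3.234 × 10⁻⁴ / 93 = 3.4113 × 10⁻⁵ s⁻².
N = √(3.4113 × 10⁻⁵) = 5.8406 × 10⁻³ rad s⁻¹ → T = 2π/N = 1.0758 × 10³ s ≈ 1.08 × 10³ s.

1.08 × 10³ s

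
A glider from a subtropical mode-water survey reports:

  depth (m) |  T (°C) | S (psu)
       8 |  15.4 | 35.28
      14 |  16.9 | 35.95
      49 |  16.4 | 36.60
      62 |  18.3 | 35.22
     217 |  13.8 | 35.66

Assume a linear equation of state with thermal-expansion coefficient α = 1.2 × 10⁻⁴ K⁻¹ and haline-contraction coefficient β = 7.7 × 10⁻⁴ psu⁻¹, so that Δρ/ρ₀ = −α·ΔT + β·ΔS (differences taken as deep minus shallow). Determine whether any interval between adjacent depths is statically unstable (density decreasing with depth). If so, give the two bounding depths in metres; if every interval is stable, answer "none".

Evaluate Δρ/ρ₀ = −αΔT + βΔS across each adjacent pair:
  8–14 m: −αΔT+βΔS = −(1.2 × 10⁻⁴)(+1.5)+(7.7 × 10⁻⁴)(+0.67) = 3.4 × 10⁻⁴ → stable
  14–49 m: −αΔT+βΔS = −(1.2 × 10⁻⁴)(-0.5)+(7.7 × 10⁻⁴)(+0.65) = 5.6 × 10⁻⁴ → stable
  49–62 m: −αΔT+βΔS = −(1.2 × 10⁻⁴)(+1.9)+(7.7 × 10⁻⁴)(-1.38) = -1.3 × 10⁻³ → UNSTABLE
  62–217 m: −αΔT+βΔS = −(1.2 × 10⁻⁴)(-4.5)+(7.7 × 10⁻⁴)(+0.44) = 8.8 × 10⁻⁴ → stable
The 49–62 m interval has Δρ < 0: lighter water underlies denser water.

49–62 m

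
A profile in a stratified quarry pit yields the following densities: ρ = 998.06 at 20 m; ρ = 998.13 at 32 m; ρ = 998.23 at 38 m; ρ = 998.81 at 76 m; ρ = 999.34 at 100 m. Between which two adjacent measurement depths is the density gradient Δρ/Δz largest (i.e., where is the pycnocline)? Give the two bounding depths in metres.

Compute the density gradient over each adjacent pair:
  20–32 m: Δρ/Δz = 0.07/12 = 5.8 × 10⁻³ kg m⁻⁴
  32–38 m: Δρ/Δz = 0.10/6 = 0.017 kg m⁻⁴
  38–76 m: Δρ/Δz = 0.58/38 = 0.015 kg m⁻⁴
  76–100 m: Δρ/Δz = 0.53/24 = 0.022 kg m⁻⁴
The largest gradient is in the 76–100 m interval — the pycnocline.

76–100 m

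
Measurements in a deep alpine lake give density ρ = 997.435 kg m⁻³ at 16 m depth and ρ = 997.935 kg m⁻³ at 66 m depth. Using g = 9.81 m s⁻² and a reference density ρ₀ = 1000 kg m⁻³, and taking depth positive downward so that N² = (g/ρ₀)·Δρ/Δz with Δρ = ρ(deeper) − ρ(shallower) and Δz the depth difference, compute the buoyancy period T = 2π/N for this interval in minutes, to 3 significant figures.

10.6 min

Δρ = 997.935 − 997.435 = 0.500 kg m⁻³ over Δz = 66 − 16 = 50 m.
N² = (9.81/1000) × (0.500/50) = 9.8100 × 10⁻⁵ s⁻².
N = √(9.8100 × 10⁻⁵) = 9.9045 × 10⁻³ rad s⁻¹, so T = 2π/N = 634.38 s = 10.573 min ≈ 10.6 min.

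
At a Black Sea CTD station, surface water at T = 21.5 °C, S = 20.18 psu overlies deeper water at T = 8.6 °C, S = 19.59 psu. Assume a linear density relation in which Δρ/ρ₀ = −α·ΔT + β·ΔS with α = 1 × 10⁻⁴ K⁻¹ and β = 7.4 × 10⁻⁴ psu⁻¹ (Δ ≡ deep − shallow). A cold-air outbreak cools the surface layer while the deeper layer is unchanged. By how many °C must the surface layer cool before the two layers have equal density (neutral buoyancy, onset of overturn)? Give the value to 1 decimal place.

8.5 °C

Neutral buoyancy requires Δρ = 0, i.e. −α(T_deep − T_surf′) + β(S_deep − S_surf) = 0.
T_surf′ = T_deep − (β/α)·ΔS = 8.6 − (7.4 × 10⁻⁴/1 × 10⁻⁴)·(-0.59) = 12.966 °C.
Cooling required: 21.5 − (12.966) = 8.534 °C.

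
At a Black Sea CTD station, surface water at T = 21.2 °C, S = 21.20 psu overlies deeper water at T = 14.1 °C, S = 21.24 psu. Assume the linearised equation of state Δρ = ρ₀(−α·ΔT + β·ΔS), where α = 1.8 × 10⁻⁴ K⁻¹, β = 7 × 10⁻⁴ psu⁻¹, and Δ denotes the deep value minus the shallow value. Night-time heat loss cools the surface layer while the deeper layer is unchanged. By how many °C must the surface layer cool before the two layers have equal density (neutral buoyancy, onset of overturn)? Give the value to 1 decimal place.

Neutral buoyancy requires Δρ = 0, i.e. −α(T_deep − T_surf′) + β(S_deep − S_surf) = 0.
T_surf′ = T_deep − (β/α)·ΔS = 14.1 − (7 × 10⁻⁴/1.8 × 10⁻⁴)·(+0.04) = 13.944 °C.
Cooling required: 21.2 − (13.944) = 7.256 °C.

7.3 °C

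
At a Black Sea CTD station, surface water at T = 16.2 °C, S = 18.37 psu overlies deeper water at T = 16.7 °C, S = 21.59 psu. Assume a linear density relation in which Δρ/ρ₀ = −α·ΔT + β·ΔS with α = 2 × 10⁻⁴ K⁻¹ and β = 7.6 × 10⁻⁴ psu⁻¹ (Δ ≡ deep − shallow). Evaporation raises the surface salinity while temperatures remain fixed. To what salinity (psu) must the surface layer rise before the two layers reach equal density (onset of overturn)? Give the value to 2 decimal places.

Neutral buoyancy requires −α(T_deep − T_surf) + β(S_deep − S_surf′) = 0.
S_surf′ = S_deep − (α/β)·ΔT = 21.59 − (2 × 10⁻⁴/7.6 × 10⁻⁴)·(+0.5) = 21.4584 psu.
Increase required: 21.4584 − 18.37 = 3.0884 psu.

21.46 psu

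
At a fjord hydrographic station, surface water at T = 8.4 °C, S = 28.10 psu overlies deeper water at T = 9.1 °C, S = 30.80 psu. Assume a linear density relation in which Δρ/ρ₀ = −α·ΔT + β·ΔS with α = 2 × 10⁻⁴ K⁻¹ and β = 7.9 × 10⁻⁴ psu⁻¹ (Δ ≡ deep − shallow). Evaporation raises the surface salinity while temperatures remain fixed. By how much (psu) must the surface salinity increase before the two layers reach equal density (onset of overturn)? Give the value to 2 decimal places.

2.52 psu

Neutral buoyancy requires −α(T_deep − T_surf) + β(S_deep − S_surf′) = 0.
S_surf′ = S_deep − (α/β)·ΔT = 30.80 − (2 × 10⁻⁴/7.9 × 10⁻⁴)·(+0.7) = 30.6228 psu.
Increase required: 30.6228 − 28.10 = 2.5228 psu.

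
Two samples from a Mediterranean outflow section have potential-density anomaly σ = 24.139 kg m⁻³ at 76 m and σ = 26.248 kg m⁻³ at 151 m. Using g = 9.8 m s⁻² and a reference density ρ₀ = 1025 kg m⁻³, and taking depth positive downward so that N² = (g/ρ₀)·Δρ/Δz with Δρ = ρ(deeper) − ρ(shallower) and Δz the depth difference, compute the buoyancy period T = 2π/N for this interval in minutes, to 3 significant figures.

6.39 min

Δρ = 1026.248 − 1024.139 = 2.109 kg m⁻³ over Δz = 151 − 76 = 75 m.
N² = (9.8/1025) × (2.109/75) = 2.6885 × 10⁻⁴ s⁻².
N = √(2.6885 × 10⁻⁴) = 0.016397 rad s⁻¹, so T = 2π/N = 383.19 s = 6.3865 min ≈ 6.39 min.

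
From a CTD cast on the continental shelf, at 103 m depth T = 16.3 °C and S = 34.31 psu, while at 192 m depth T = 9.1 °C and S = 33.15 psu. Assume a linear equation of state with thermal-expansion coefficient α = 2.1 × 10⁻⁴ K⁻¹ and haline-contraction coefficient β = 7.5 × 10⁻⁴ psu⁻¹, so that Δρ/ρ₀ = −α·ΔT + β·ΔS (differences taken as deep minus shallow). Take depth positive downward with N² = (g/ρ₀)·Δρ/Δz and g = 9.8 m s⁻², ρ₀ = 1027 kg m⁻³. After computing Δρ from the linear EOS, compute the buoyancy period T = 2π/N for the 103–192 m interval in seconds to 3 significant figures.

747 s

ΔT = -7.2 K, ΔS = -1.16 psu (deep − shallow).
Δρ/ρ₀ = −αΔT + βΔS = 1.512 × 10⁻³ − 8.70 × 10⁻⁴ = 6.42 × 10⁻⁴, so Δρ ≈ 0.6593 kg m⁻³.
N² = (g/ρ₀)·Δρ/Δz = g·(Δρ/ρ₀)/Δz = 9.8 × 6.42 × 10⁻⁴ / 89 = 7.0692 × 10⁻⁵ s⁻².
N = √(7.0692 × 10⁻⁵) = 8.4079 × 10⁻³ rad s⁻¹ → T = 2π/N = 747.30 s ≈ 747 s.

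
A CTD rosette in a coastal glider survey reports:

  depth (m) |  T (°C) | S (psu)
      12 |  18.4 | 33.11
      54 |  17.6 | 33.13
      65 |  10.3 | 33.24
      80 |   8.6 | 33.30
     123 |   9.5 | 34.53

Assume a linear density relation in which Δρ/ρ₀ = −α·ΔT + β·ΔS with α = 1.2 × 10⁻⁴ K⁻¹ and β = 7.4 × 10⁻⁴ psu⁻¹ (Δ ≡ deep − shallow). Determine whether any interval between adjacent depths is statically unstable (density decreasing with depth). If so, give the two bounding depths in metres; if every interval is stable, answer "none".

none

Evaluate Δρ/ρ₀ = −αΔT + βΔS across each adjacent pair:
  12–54 m: −αΔT+βΔS = −(1.2 × 10⁻⁴)(-0.8)+(7.4 × 10⁻⁴)(+0.02) = 1.1 × 10⁻⁴ → stable
  54–65 m: −αΔT+βΔS = −(1.2 × 10⁻⁴)(-7.3)+(7.4 × 10⁻⁴)(+0.11) = 9.6 × 10⁻⁴ → stable
  65–80 m: −αΔT+βΔS = −(1.2 × 10⁻⁴)(-1.7)+(7.4 × 10⁻⁴)(+0.06) = 2.5 × 10⁻⁴ → stable
  80–123 m: −αΔT+βΔS = −(1.2 × 10⁻⁴)(+0.9)+(7.4 × 10⁻⁴)(+1.23) = 8.0 × 10⁻⁴ → stable
Every interval has Δρ > 0: the column is stably stratified throughout.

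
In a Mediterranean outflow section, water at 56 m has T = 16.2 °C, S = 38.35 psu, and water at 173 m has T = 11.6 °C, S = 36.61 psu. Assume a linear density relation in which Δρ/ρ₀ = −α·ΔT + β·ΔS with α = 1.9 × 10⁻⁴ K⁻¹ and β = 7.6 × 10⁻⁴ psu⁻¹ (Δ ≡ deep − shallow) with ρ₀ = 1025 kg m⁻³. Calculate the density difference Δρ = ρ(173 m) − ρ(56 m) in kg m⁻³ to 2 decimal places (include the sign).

ΔT = -4.6 K, ΔS = -1.74 psu (deep − shallow).
Δρ/ρ₀ = −(1.9 × 10⁻⁴)(-4.6) + (7.6 × 10⁻⁴)(-1.74) = -4.484 × 10⁻⁴.
Δρ = 1025 × (-4.484 × 10⁻⁴) = -0.46 kg m⁻³.
Negative Δρ: lighter below, statically unstable.

-0.46 kg m⁻³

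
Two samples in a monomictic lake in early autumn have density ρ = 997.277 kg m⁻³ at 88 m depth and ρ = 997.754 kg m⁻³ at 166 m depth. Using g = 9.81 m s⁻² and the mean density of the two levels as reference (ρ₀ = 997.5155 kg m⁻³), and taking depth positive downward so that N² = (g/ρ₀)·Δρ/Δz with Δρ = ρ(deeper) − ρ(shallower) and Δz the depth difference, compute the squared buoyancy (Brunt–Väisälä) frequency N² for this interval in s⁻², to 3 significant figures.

Δρ = 997.754 − 997.277 = 0.477 kg m⁻³ over Δz = 166 − 88 = 78 m.
N² = (9.81/997.5155) × (0.477/78) = 6.0141 × 10⁻⁵ s⁻² ≈ 6.01 × 10⁻⁵ s⁻².

6.01 × 10⁻⁵ s⁻²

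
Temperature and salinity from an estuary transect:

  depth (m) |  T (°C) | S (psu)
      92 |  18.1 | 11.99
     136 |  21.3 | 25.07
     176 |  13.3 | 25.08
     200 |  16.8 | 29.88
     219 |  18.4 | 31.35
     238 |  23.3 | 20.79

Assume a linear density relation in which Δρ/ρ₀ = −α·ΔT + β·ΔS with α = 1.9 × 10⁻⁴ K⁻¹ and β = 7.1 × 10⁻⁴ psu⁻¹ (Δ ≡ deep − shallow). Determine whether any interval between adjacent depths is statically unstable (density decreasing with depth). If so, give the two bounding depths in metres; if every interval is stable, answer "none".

219–238 m

Evaluate Δρ/ρ₀ = −αΔT + βΔS across each adjacent pair:
  92–136 m: −αΔT+βΔS = −(1.9 × 10⁻⁴)(+3.2)+(7.1 × 10⁻⁴)(+13.08) = 8.7 × 10⁻³ → stable
  136–176 m: −αΔT+βΔS = −(1.9 × 10⁻⁴)(-8.0)+(7.1 × 10⁻⁴)(+0.01) = 1.5 × 10⁻³ → stable
  176–200 m: −αΔT+βΔS = −(1.9 × 10⁻⁴)(+3.5)+(7.1 × 10⁻⁴)(+4.80) = 2.7 × 10⁻³ → stable
  200–219 m: −αΔT+βΔS = −(1.9 × 10⁻⁴)(+1.6)+(7.1 × 10⁻⁴)(+1.47) = 7.4 × 10⁻⁴ → stable
  219–238 m: −αΔT+βΔS = −(1.9 × 10⁻⁴)(+4.9)+(7.1 × 10⁻⁴)(-10.56) = -8.4 × 10⁻³ → UNSTABLE
The 219–238 m interval has Δρ < 0: lighter water underlies denser water.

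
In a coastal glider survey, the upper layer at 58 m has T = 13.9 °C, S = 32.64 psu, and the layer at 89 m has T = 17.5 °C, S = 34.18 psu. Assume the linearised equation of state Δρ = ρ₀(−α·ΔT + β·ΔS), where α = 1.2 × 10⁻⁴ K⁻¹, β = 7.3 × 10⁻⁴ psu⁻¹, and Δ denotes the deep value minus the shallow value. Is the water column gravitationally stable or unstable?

ΔT = 17.5 − 13.9 = +3.6 K and ΔS = 34.18 − 32.64 = +1.54 psu (deep − shallow).
−αΔT = -4.32 × 10⁻⁴; βΔS = 1.1242 × 10⁻³; sum Δρ/ρ₀ = 6.922 × 10⁻⁴.
Δρ/ρ₀ > 0, so Δρ > 0: deeper water is denser → statically stable.

stable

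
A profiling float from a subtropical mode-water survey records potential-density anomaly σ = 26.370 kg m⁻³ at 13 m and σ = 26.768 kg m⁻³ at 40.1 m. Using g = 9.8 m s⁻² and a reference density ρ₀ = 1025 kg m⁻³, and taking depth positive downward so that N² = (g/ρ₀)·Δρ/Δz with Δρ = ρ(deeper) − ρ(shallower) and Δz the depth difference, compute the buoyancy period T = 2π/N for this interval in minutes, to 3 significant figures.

8.84 min

Δρ = 1026.768 − 1026.370 = 0.398 kg m⁻³ over Δz = 40.1 − 13 = 27.1 m.
N² = (9.8/1025) × (0.398/27.1) = 1.4042 × 10⁻⁴ s⁻².
N = √(1.4042 × 10⁻⁴) = 0.011850 rad s⁻¹, so T = 2π/N = 530.23 s = 8.8372 min ≈ 8.84 min.
A positive N² confirms static stability across the interval.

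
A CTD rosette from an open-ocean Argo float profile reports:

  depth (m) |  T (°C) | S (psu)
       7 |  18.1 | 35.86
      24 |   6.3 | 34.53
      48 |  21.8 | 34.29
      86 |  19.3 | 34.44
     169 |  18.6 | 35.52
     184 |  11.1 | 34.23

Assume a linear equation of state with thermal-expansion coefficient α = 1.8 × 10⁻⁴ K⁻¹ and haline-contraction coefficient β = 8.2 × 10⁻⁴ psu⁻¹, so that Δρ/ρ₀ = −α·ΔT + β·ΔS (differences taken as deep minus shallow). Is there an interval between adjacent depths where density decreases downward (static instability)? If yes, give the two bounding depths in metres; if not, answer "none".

24–48 m

Evaluate Δρ/ρ₀ = −αΔT + βΔS across each adjacent pair:
  7–24 m: −αΔT+βΔS = −(1.8 × 10⁻⁴)(-11.8)+(8.2 × 10⁻⁴)(-1.33) = 1.0 × 10⁻³ → stable
  24–48 m: −αΔT+βΔS = −(1.8 × 10⁻⁴)(+15.5)+(8.2 × 10⁻⁴)(-0.24) = -3.0 × 10⁻³ → UNSTABLE
  48–86 m: −αΔT+βΔS = −(1.8 × 10⁻⁴)(-2.5)+(8.2 × 10⁻⁴)(+0.15) = 5.7 × 10⁻⁴ → stable
  86–169 m: −αΔT+βΔS = −(1.8 × 10⁻⁴)(-0.7)+(8.2 × 10⁻⁴)(+1.08) = 1.0 × 10⁻³ → stable
  169–184 m: −αΔT+βΔS = −(1.8 × 10⁻⁴)(-7.5)+(8.2 × 10⁻⁴)(-1.29) = 2.9 × 10⁻⁴ → stable
The 24–48 m interval has Δρ < 0: lighter water underlies denser water.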